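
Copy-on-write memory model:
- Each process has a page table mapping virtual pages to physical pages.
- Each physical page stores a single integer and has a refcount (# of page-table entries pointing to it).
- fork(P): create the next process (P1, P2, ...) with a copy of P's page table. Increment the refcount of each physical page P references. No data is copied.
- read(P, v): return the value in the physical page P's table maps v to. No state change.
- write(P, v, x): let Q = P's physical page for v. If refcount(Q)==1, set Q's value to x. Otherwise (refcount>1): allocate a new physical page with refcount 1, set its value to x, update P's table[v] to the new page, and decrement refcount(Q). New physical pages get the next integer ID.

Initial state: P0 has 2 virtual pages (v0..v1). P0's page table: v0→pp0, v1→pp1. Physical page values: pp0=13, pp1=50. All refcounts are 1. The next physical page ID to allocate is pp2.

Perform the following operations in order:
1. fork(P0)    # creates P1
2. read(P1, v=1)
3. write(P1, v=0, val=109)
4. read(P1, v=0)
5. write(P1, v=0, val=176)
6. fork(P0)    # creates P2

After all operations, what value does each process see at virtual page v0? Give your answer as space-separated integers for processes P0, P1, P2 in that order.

Answer: 13 176 13

Derivation:
Op 1: fork(P0) -> P1. 2 ppages; refcounts: pp0:2 pp1:2
Op 2: read(P1, v1) -> 50. No state change.
Op 3: write(P1, v0, 109). refcount(pp0)=2>1 -> COPY to pp2. 3 ppages; refcounts: pp0:1 pp1:2 pp2:1
Op 4: read(P1, v0) -> 109. No state change.
Op 5: write(P1, v0, 176). refcount(pp2)=1 -> write in place. 3 ppages; refcounts: pp0:1 pp1:2 pp2:1
Op 6: fork(P0) -> P2. 3 ppages; refcounts: pp0:2 pp1:3 pp2:1
P0: v0 -> pp0 = 13
P1: v0 -> pp2 = 176
P2: v0 -> pp0 = 13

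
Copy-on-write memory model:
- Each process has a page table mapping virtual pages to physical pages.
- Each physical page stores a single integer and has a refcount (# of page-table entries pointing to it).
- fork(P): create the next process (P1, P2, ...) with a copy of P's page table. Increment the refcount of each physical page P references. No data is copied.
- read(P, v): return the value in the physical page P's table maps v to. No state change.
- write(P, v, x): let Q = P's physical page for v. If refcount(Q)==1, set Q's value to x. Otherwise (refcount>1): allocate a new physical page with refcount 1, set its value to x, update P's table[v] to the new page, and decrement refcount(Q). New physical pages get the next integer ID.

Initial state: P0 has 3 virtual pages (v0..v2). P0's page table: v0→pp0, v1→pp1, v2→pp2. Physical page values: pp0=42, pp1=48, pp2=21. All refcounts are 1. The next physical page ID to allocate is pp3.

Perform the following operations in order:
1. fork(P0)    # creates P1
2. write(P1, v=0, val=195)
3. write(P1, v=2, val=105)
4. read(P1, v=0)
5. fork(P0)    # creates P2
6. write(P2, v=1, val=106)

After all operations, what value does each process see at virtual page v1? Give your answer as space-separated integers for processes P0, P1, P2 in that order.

Op 1: fork(P0) -> P1. 3 ppages; refcounts: pp0:2 pp1:2 pp2:2
Op 2: write(P1, v0, 195). refcount(pp0)=2>1 -> COPY to pp3. 4 ppages; refcounts: pp0:1 pp1:2 pp2:2 pp3:1
Op 3: write(P1, v2, 105). refcount(pp2)=2>1 -> COPY to pp4. 5 ppages; refcounts: pp0:1 pp1:2 pp2:1 pp3:1 pp4:1
Op 4: read(P1, v0) -> 195. No state change.
Op 5: fork(P0) -> P2. 5 ppages; refcounts: pp0:2 pp1:3 pp2:2 pp3:1 pp4:1
Op 6: write(P2, v1, 106). refcount(pp1)=3>1 -> COPY to pp5. 6 ppages; refcounts: pp0:2 pp1:2 pp2:2 pp3:1 pp4:1 pp5:1
P0: v1 -> pp1 = 48
P1: v1 -> pp1 = 48
P2: v1 -> pp5 = 106

Answer: 48 48 106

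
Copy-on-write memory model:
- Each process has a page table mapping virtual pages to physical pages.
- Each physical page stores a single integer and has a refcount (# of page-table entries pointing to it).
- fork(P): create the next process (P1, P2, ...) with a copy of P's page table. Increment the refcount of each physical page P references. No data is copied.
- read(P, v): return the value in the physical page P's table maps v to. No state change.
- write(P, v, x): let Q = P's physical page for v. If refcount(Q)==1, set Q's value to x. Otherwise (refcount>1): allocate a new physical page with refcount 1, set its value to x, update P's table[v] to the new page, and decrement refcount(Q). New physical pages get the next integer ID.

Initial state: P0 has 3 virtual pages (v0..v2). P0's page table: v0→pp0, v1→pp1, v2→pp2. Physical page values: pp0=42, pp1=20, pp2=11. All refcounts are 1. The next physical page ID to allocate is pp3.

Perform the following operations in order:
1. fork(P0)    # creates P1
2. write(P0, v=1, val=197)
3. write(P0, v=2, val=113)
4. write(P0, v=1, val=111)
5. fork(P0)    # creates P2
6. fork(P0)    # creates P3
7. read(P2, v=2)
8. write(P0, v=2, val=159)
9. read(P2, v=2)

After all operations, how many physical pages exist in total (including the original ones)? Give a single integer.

Answer: 6

Derivation:
Op 1: fork(P0) -> P1. 3 ppages; refcounts: pp0:2 pp1:2 pp2:2
Op 2: write(P0, v1, 197). refcount(pp1)=2>1 -> COPY to pp3. 4 ppages; refcounts: pp0:2 pp1:1 pp2:2 pp3:1
Op 3: write(P0, v2, 113). refcount(pp2)=2>1 -> COPY to pp4. 5 ppages; refcounts: pp0:2 pp1:1 pp2:1 pp3:1 pp4:1
Op 4: write(P0, v1, 111). refcount(pp3)=1 -> write in place. 5 ppages; refcounts: pp0:2 pp1:1 pp2:1 pp3:1 pp4:1
Op 5: fork(P0) -> P2. 5 ppages; refcounts: pp0:3 pp1:1 pp2:1 pp3:2 pp4:2
Op 6: fork(P0) -> P3. 5 ppages; refcounts: pp0:4 pp1:1 pp2:1 pp3:3 pp4:3
Op 7: read(P2, v2) -> 113. No state change.
Op 8: write(P0, v2, 159). refcount(pp4)=3>1 -> COPY to pp5. 6 ppages; refcounts: pp0:4 pp1:1 pp2:1 pp3:3 pp4:2 pp5:1
Op 9: read(P2, v2) -> 113. No state change.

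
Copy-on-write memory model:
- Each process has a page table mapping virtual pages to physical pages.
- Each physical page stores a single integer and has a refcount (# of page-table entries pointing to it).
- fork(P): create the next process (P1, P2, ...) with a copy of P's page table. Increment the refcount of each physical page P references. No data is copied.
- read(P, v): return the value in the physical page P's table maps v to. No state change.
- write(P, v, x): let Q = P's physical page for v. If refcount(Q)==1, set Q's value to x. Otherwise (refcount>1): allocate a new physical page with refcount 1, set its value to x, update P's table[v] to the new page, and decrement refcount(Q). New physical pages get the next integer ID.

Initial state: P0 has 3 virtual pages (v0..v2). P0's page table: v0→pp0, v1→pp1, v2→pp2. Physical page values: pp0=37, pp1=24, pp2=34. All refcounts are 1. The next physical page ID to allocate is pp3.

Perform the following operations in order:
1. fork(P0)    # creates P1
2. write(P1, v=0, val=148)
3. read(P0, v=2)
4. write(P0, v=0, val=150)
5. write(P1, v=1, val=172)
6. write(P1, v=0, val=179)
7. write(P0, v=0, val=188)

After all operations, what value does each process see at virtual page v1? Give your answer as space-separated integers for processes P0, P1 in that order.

Op 1: fork(P0) -> P1. 3 ppages; refcounts: pp0:2 pp1:2 pp2:2
Op 2: write(P1, v0, 148). refcount(pp0)=2>1 -> COPY to pp3. 4 ppages; refcounts: pp0:1 pp1:2 pp2:2 pp3:1
Op 3: read(P0, v2) -> 34. No state change.
Op 4: write(P0, v0, 150). refcount(pp0)=1 -> write in place. 4 ppages; refcounts: pp0:1 pp1:2 pp2:2 pp3:1
Op 5: write(P1, v1, 172). refcount(pp1)=2>1 -> COPY to pp4. 5 ppages; refcounts: pp0:1 pp1:1 pp2:2 pp3:1 pp4:1
Op 6: write(P1, v0, 179). refcount(pp3)=1 -> write in place. 5 ppages; refcounts: pp0:1 pp1:1 pp2:2 pp3:1 pp4:1
Op 7: write(P0, v0, 188). refcount(pp0)=1 -> write in place. 5 ppages; refcounts: pp0:1 pp1:1 pp2:2 pp3:1 pp4:1
P0: v1 -> pp1 = 24
P1: v1 -> pp4 = 172

Answer: 24 172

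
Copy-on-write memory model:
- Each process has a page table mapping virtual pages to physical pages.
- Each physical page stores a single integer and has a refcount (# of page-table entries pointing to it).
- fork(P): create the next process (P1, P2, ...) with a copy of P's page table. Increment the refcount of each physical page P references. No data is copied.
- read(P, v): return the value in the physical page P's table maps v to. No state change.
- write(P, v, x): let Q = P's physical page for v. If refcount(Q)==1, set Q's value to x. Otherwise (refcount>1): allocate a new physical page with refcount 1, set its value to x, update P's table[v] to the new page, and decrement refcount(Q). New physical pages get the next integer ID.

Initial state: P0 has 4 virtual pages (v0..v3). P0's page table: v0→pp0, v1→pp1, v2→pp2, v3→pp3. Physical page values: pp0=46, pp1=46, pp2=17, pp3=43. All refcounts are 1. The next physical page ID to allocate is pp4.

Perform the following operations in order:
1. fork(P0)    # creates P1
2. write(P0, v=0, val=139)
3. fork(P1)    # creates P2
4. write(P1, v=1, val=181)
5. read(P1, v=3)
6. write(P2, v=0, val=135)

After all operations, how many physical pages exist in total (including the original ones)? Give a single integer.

Answer: 7

Derivation:
Op 1: fork(P0) -> P1. 4 ppages; refcounts: pp0:2 pp1:2 pp2:2 pp3:2
Op 2: write(P0, v0, 139). refcount(pp0)=2>1 -> COPY to pp4. 5 ppages; refcounts: pp0:1 pp1:2 pp2:2 pp3:2 pp4:1
Op 3: fork(P1) -> P2. 5 ppages; refcounts: pp0:2 pp1:3 pp2:3 pp3:3 pp4:1
Op 4: write(P1, v1, 181). refcount(pp1)=3>1 -> COPY to pp5. 6 ppages; refcounts: pp0:2 pp1:2 pp2:3 pp3:3 pp4:1 pp5:1
Op 5: read(P1, v3) -> 43. No state change.
Op 6: write(P2, v0, 135). refcount(pp0)=2>1 -> COPY to pp6. 7 ppages; refcounts: pp0:1 pp1:2 pp2:3 pp3:3 pp4:1 pp5:1 pp6:1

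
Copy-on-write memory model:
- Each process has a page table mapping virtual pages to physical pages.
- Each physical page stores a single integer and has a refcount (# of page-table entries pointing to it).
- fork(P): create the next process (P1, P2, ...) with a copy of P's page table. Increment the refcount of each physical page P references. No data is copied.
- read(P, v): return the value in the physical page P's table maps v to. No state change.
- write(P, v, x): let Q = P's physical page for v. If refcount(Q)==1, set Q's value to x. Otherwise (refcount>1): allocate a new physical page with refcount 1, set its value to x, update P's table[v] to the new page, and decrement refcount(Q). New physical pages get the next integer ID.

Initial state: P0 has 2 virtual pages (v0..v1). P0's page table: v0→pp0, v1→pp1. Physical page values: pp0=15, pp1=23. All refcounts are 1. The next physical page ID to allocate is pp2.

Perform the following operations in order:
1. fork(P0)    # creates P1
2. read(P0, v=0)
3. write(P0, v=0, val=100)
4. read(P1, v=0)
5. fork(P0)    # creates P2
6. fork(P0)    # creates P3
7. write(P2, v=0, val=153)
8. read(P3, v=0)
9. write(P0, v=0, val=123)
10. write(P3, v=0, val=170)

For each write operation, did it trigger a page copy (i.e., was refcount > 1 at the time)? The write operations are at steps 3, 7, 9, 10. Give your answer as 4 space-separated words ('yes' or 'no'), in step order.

Op 1: fork(P0) -> P1. 2 ppages; refcounts: pp0:2 pp1:2
Op 2: read(P0, v0) -> 15. No state change.
Op 3: write(P0, v0, 100). refcount(pp0)=2>1 -> COPY to pp2. 3 ppages; refcounts: pp0:1 pp1:2 pp2:1
Op 4: read(P1, v0) -> 15. No state change.
Op 5: fork(P0) -> P2. 3 ppages; refcounts: pp0:1 pp1:3 pp2:2
Op 6: fork(P0) -> P3. 3 ppages; refcounts: pp0:1 pp1:4 pp2:3
Op 7: write(P2, v0, 153). refcount(pp2)=3>1 -> COPY to pp3. 4 ppages; refcounts: pp0:1 pp1:4 pp2:2 pp3:1
Op 8: read(P3, v0) -> 100. No state change.
Op 9: write(P0, v0, 123). refcount(pp2)=2>1 -> COPY to pp4. 5 ppages; refcounts: pp0:1 pp1:4 pp2:1 pp3:1 pp4:1
Op 10: write(P3, v0, 170). refcount(pp2)=1 -> write in place. 5 ppages; refcounts: pp0:1 pp1:4 pp2:1 pp3:1 pp4:1

yes yes yes no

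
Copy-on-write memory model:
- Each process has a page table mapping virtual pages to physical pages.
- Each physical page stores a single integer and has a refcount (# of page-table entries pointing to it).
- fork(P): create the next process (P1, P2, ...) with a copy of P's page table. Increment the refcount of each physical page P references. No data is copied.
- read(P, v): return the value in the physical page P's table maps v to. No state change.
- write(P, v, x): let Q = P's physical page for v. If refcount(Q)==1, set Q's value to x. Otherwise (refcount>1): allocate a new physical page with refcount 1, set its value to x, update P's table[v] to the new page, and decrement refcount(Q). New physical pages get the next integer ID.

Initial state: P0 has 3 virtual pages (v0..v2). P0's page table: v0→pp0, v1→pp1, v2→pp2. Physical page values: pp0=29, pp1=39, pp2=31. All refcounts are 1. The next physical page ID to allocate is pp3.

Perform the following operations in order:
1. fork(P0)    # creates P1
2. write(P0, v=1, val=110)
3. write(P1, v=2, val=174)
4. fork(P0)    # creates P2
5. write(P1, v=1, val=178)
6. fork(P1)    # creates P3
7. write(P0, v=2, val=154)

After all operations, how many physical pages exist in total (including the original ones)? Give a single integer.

Op 1: fork(P0) -> P1. 3 ppages; refcounts: pp0:2 pp1:2 pp2:2
Op 2: write(P0, v1, 110). refcount(pp1)=2>1 -> COPY to pp3. 4 ppages; refcounts: pp0:2 pp1:1 pp2:2 pp3:1
Op 3: write(P1, v2, 174). refcount(pp2)=2>1 -> COPY to pp4. 5 ppages; refcounts: pp0:2 pp1:1 pp2:1 pp3:1 pp4:1
Op 4: fork(P0) -> P2. 5 ppages; refcounts: pp0:3 pp1:1 pp2:2 pp3:2 pp4:1
Op 5: write(P1, v1, 178). refcount(pp1)=1 -> write in place. 5 ppages; refcounts: pp0:3 pp1:1 pp2:2 pp3:2 pp4:1
Op 6: fork(P1) -> P3. 5 ppages; refcounts: pp0:4 pp1:2 pp2:2 pp3:2 pp4:2
Op 7: write(P0, v2, 154). refcount(pp2)=2>1 -> COPY to pp5. 6 ppages; refcounts: pp0:4 pp1:2 pp2:1 pp3:2 pp4:2 pp5:1

Answer: 6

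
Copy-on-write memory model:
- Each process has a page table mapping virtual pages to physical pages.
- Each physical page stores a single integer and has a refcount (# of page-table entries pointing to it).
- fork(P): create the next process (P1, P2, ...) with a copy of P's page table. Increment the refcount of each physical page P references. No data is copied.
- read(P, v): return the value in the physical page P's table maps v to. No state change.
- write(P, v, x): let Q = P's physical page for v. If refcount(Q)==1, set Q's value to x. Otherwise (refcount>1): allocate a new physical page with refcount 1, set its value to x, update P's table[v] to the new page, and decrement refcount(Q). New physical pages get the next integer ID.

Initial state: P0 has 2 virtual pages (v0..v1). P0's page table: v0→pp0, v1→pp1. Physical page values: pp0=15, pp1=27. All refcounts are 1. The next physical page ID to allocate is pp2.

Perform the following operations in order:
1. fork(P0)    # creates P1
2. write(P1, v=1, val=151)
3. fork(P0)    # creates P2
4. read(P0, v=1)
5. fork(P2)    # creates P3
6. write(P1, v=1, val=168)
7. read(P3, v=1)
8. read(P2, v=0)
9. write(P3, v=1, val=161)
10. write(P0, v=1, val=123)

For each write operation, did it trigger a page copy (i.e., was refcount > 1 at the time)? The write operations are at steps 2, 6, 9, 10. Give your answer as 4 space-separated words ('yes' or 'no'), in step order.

Op 1: fork(P0) -> P1. 2 ppages; refcounts: pp0:2 pp1:2
Op 2: write(P1, v1, 151). refcount(pp1)=2>1 -> COPY to pp2. 3 ppages; refcounts: pp0:2 pp1:1 pp2:1
Op 3: fork(P0) -> P2. 3 ppages; refcounts: pp0:3 pp1:2 pp2:1
Op 4: read(P0, v1) -> 27. No state change.
Op 5: fork(P2) -> P3. 3 ppages; refcounts: pp0:4 pp1:3 pp2:1
Op 6: write(P1, v1, 168). refcount(pp2)=1 -> write in place. 3 ppages; refcounts: pp0:4 pp1:3 pp2:1
Op 7: read(P3, v1) -> 27. No state change.
Op 8: read(P2, v0) -> 15. No state change.
Op 9: write(P3, v1, 161). refcount(pp1)=3>1 -> COPY to pp3. 4 ppages; refcounts: pp0:4 pp1:2 pp2:1 pp3:1
Op 10: write(P0, v1, 123). refcount(pp1)=2>1 -> COPY to pp4. 5 ppages; refcounts: pp0:4 pp1:1 pp2:1 pp3:1 pp4:1

yes no yes yes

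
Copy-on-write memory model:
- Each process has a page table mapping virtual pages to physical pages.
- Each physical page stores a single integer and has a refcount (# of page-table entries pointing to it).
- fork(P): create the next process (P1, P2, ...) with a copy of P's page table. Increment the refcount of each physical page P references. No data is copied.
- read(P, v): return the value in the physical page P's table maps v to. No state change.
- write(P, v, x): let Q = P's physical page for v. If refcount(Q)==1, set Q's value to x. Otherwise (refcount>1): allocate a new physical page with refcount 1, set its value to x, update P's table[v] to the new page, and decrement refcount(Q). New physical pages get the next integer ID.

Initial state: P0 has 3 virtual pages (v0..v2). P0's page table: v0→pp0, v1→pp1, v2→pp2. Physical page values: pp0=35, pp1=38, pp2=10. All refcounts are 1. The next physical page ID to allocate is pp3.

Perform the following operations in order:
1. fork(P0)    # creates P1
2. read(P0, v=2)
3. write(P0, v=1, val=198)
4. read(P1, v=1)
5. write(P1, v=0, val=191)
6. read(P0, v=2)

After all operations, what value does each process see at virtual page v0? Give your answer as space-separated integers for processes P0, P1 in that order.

Answer: 35 191

Derivation:
Op 1: fork(P0) -> P1. 3 ppages; refcounts: pp0:2 pp1:2 pp2:2
Op 2: read(P0, v2) -> 10. No state change.
Op 3: write(P0, v1, 198). refcount(pp1)=2>1 -> COPY to pp3. 4 ppages; refcounts: pp0:2 pp1:1 pp2:2 pp3:1
Op 4: read(P1, v1) -> 38. No state change.
Op 5: write(P1, v0, 191). refcount(pp0)=2>1 -> COPY to pp4. 5 ppages; refcounts: pp0:1 pp1:1 pp2:2 pp3:1 pp4:1
Op 6: read(P0, v2) -> 10. No state change.
P0: v0 -> pp0 = 35
P1: v0 -> pp4 = 191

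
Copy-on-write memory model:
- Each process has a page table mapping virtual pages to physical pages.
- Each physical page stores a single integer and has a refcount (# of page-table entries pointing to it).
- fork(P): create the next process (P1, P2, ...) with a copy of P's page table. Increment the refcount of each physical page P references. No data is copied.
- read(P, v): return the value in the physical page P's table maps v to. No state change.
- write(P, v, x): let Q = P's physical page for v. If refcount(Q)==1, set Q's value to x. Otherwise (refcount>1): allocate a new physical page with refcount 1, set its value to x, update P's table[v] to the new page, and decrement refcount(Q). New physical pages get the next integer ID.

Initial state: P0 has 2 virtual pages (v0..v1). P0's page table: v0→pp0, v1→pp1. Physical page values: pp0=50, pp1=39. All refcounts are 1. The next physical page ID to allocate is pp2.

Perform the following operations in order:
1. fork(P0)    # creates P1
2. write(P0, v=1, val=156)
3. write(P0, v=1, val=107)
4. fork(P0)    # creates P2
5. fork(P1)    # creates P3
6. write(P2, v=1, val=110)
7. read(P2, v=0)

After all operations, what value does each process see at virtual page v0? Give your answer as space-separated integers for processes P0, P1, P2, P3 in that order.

Answer: 50 50 50 50

Derivation:
Op 1: fork(P0) -> P1. 2 ppages; refcounts: pp0:2 pp1:2
Op 2: write(P0, v1, 156). refcount(pp1)=2>1 -> COPY to pp2. 3 ppages; refcounts: pp0:2 pp1:1 pp2:1
Op 3: write(P0, v1, 107). refcount(pp2)=1 -> write in place. 3 ppages; refcounts: pp0:2 pp1:1 pp2:1
Op 4: fork(P0) -> P2. 3 ppages; refcounts: pp0:3 pp1:1 pp2:2
Op 5: fork(P1) -> P3. 3 ppages; refcounts: pp0:4 pp1:2 pp2:2
Op 6: write(P2, v1, 110). refcount(pp2)=2>1 -> COPY to pp3. 4 ppages; refcounts: pp0:4 pp1:2 pp2:1 pp3:1
Op 7: read(P2, v0) -> 50. No state change.
P0: v0 -> pp0 = 50
P1: v0 -> pp0 = 50
P2: v0 -> pp0 = 50
P3: v0 -> pp0 = 50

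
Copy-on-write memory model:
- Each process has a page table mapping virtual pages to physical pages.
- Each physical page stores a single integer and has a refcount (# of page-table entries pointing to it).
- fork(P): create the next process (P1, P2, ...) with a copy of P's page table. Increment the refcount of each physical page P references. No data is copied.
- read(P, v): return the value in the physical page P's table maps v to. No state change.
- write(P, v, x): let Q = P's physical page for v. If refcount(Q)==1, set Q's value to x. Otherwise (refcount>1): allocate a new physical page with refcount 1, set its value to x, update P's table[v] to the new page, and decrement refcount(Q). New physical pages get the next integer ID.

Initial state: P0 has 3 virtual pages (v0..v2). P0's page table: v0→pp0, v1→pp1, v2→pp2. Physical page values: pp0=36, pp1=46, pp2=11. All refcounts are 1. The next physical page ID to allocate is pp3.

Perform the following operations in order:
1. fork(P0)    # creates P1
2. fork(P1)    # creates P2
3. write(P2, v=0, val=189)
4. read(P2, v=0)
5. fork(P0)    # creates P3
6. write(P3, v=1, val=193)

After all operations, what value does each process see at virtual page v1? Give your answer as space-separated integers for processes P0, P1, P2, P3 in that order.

Op 1: fork(P0) -> P1. 3 ppages; refcounts: pp0:2 pp1:2 pp2:2
Op 2: fork(P1) -> P2. 3 ppages; refcounts: pp0:3 pp1:3 pp2:3
Op 3: write(P2, v0, 189). refcount(pp0)=3>1 -> COPY to pp3. 4 ppages; refcounts: pp0:2 pp1:3 pp2:3 pp3:1
Op 4: read(P2, v0) -> 189. No state change.
Op 5: fork(P0) -> P3. 4 ppages; refcounts: pp0:3 pp1:4 pp2:4 pp3:1
Op 6: write(P3, v1, 193). refcount(pp1)=4>1 -> COPY to pp4. 5 ppages; refcounts: pp0:3 pp1:3 pp2:4 pp3:1 pp4:1
P0: v1 -> pp1 = 46
P1: v1 -> pp1 = 46
P2: v1 -> pp1 = 46
P3: v1 -> pp4 = 193

Answer: 46 46 46 193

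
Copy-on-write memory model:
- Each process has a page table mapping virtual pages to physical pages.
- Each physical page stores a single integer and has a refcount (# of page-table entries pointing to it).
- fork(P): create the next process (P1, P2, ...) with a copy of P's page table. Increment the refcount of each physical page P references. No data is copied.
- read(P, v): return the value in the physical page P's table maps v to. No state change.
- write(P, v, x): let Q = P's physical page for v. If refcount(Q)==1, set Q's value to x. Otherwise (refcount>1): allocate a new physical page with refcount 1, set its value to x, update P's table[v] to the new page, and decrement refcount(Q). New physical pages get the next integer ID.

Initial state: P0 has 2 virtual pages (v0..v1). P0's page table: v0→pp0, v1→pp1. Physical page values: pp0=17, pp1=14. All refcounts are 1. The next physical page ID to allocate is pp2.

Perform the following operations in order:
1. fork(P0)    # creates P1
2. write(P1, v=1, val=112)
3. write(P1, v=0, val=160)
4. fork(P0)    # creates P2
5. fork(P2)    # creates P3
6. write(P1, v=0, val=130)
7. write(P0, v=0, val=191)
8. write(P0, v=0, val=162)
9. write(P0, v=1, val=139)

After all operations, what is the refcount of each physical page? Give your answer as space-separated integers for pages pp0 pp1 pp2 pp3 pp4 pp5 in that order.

Op 1: fork(P0) -> P1. 2 ppages; refcounts: pp0:2 pp1:2
Op 2: write(P1, v1, 112). refcount(pp1)=2>1 -> COPY to pp2. 3 ppages; refcounts: pp0:2 pp1:1 pp2:1
Op 3: write(P1, v0, 160). refcount(pp0)=2>1 -> COPY to pp3. 4 ppages; refcounts: pp0:1 pp1:1 pp2:1 pp3:1
Op 4: fork(P0) -> P2. 4 ppages; refcounts: pp0:2 pp1:2 pp2:1 pp3:1
Op 5: fork(P2) -> P3. 4 ppages; refcounts: pp0:3 pp1:3 pp2:1 pp3:1
Op 6: write(P1, v0, 130). refcount(pp3)=1 -> write in place. 4 ppages; refcounts: pp0:3 pp1:3 pp2:1 pp3:1
Op 7: write(P0, v0, 191). refcount(pp0)=3>1 -> COPY to pp4. 5 ppages; refcounts: pp0:2 pp1:3 pp2:1 pp3:1 pp4:1
Op 8: write(P0, v0, 162). refcount(pp4)=1 -> write in place. 5 ppages; refcounts: pp0:2 pp1:3 pp2:1 pp3:1 pp4:1
Op 9: write(P0, v1, 139). refcount(pp1)=3>1 -> COPY to pp5. 6 ppages; refcounts: pp0:2 pp1:2 pp2:1 pp3:1 pp4:1 pp5:1

Answer: 2 2 1 1 1 1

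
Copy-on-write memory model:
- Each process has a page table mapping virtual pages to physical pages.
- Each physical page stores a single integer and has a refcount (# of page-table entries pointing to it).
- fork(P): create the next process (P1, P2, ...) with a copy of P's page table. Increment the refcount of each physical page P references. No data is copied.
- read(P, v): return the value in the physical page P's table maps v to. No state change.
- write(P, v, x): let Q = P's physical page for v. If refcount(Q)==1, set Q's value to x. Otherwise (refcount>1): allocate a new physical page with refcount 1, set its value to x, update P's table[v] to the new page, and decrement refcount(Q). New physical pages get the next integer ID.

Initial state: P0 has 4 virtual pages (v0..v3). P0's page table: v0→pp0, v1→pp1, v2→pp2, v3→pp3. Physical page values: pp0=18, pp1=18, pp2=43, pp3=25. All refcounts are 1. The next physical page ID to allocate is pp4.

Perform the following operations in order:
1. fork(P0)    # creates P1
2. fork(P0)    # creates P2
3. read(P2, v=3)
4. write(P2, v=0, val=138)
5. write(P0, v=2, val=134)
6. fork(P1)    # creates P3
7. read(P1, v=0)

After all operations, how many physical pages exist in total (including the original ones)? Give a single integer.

Answer: 6

Derivation:
Op 1: fork(P0) -> P1. 4 ppages; refcounts: pp0:2 pp1:2 pp2:2 pp3:2
Op 2: fork(P0) -> P2. 4 ppages; refcounts: pp0:3 pp1:3 pp2:3 pp3:3
Op 3: read(P2, v3) -> 25. No state change.
Op 4: write(P2, v0, 138). refcount(pp0)=3>1 -> COPY to pp4. 5 ppages; refcounts: pp0:2 pp1:3 pp2:3 pp3:3 pp4:1
Op 5: write(P0, v2, 134). refcount(pp2)=3>1 -> COPY to pp5. 6 ppages; refcounts: pp0:2 pp1:3 pp2:2 pp3:3 pp4:1 pp5:1
Op 6: fork(P1) -> P3. 6 ppages; refcounts: pp0:3 pp1:4 pp2:3 pp3:4 pp4:1 pp5:1
Op 7: read(P1, v0) -> 18. No state change.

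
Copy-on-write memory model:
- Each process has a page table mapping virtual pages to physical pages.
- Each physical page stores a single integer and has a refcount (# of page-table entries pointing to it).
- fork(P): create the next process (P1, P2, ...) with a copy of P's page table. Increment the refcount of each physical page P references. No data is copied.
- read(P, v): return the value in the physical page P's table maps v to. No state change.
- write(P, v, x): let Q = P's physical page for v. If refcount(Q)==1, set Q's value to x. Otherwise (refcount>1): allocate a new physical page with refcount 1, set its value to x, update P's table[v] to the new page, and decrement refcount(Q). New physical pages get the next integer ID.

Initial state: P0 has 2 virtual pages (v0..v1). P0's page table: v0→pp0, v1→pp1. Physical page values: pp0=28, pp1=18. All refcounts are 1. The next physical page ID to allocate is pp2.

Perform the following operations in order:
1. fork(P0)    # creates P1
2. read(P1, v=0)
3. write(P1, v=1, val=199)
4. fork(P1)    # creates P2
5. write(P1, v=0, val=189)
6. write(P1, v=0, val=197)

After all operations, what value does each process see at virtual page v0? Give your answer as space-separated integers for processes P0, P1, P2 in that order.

Op 1: fork(P0) -> P1. 2 ppages; refcounts: pp0:2 pp1:2
Op 2: read(P1, v0) -> 28. No state change.
Op 3: write(P1, v1, 199). refcount(pp1)=2>1 -> COPY to pp2. 3 ppages; refcounts: pp0:2 pp1:1 pp2:1
Op 4: fork(P1) -> P2. 3 ppages; refcounts: pp0:3 pp1:1 pp2:2
Op 5: write(P1, v0, 189). refcount(pp0)=3>1 -> COPY to pp3. 4 ppages; refcounts: pp0:2 pp1:1 pp2:2 pp3:1
Op 6: write(P1, v0, 197). refcount(pp3)=1 -> write in place. 4 ppages; refcounts: pp0:2 pp1:1 pp2:2 pp3:1
P0: v0 -> pp0 = 28
P1: v0 -> pp3 = 197
P2: v0 -> pp0 = 28

Answer: 28 197 28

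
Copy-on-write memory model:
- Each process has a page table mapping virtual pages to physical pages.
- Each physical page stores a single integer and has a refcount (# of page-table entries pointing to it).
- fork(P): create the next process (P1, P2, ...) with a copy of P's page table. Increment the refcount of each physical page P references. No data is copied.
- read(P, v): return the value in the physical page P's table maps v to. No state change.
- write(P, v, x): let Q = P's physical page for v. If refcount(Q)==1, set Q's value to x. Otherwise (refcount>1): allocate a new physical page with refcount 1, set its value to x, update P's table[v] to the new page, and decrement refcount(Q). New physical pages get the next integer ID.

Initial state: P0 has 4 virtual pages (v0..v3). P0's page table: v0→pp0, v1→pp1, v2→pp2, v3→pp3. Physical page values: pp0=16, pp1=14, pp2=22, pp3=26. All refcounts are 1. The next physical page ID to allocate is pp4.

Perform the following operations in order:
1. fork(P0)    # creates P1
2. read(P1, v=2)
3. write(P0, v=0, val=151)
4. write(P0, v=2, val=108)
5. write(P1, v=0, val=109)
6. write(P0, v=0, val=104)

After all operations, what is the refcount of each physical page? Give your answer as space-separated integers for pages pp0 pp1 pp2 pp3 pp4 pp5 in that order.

Op 1: fork(P0) -> P1. 4 ppages; refcounts: pp0:2 pp1:2 pp2:2 pp3:2
Op 2: read(P1, v2) -> 22. No state change.
Op 3: write(P0, v0, 151). refcount(pp0)=2>1 -> COPY to pp4. 5 ppages; refcounts: pp0:1 pp1:2 pp2:2 pp3:2 pp4:1
Op 4: write(P0, v2, 108). refcount(pp2)=2>1 -> COPY to pp5. 6 ppages; refcounts: pp0:1 pp1:2 pp2:1 pp3:2 pp4:1 pp5:1
Op 5: write(P1, v0, 109). refcount(pp0)=1 -> write in place. 6 ppages; refcounts: pp0:1 pp1:2 pp2:1 pp3:2 pp4:1 pp5:1
Op 6: write(P0, v0, 104). refcount(pp4)=1 -> write in place. 6 ppages; refcounts: pp0:1 pp1:2 pp2:1 pp3:2 pp4:1 pp5:1

Answer: 1 2 1 2 1 1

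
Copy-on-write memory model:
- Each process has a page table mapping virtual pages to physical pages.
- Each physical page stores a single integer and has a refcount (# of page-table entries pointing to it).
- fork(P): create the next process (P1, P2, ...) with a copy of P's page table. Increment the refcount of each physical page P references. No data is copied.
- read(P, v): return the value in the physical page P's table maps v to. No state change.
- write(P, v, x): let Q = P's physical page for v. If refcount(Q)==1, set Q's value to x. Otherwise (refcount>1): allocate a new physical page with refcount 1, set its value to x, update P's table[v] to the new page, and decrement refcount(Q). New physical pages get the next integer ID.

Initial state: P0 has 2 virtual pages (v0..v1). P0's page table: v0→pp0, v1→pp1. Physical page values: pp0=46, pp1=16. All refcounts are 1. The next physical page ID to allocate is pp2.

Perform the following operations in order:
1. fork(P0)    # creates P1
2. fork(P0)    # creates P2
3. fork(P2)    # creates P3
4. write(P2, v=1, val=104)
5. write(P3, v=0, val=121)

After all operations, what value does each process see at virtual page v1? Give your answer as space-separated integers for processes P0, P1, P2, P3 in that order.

Answer: 16 16 104 16

Derivation:
Op 1: fork(P0) -> P1. 2 ppages; refcounts: pp0:2 pp1:2
Op 2: fork(P0) -> P2. 2 ppages; refcounts: pp0:3 pp1:3
Op 3: fork(P2) -> P3. 2 ppages; refcounts: pp0:4 pp1:4
Op 4: write(P2, v1, 104). refcount(pp1)=4>1 -> COPY to pp2. 3 ppages; refcounts: pp0:4 pp1:3 pp2:1
Op 5: write(P3, v0, 121). refcount(pp0)=4>1 -> COPY to pp3. 4 ppages; refcounts: pp0:3 pp1:3 pp2:1 pp3:1
P0: v1 -> pp1 = 16
P1: v1 -> pp1 = 16
P2: v1 -> pp2 = 104
P3: v1 -> pp1 = 16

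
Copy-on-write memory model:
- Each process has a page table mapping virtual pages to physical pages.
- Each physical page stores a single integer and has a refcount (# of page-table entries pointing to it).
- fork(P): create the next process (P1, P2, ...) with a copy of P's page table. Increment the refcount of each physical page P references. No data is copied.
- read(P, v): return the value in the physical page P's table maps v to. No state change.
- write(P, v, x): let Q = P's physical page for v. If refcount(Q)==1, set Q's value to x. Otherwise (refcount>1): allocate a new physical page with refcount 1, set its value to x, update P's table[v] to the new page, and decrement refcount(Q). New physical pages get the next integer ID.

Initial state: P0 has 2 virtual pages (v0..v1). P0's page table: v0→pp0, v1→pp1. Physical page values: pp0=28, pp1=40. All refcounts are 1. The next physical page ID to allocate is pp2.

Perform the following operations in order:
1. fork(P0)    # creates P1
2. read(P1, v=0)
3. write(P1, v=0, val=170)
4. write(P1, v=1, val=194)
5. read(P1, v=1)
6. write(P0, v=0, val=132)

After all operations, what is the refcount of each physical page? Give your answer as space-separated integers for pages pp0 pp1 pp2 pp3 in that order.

Op 1: fork(P0) -> P1. 2 ppages; refcounts: pp0:2 pp1:2
Op 2: read(P1, v0) -> 28. No state change.
Op 3: write(P1, v0, 170). refcount(pp0)=2>1 -> COPY to pp2. 3 ppages; refcounts: pp0:1 pp1:2 pp2:1
Op 4: write(P1, v1, 194). refcount(pp1)=2>1 -> COPY to pp3. 4 ppages; refcounts: pp0:1 pp1:1 pp2:1 pp3:1
Op 5: read(P1, v1) -> 194. No state change.
Op 6: write(P0, v0, 132). refcount(pp0)=1 -> write in place. 4 ppages; refcounts: pp0:1 pp1:1 pp2:1 pp3:1

Answer: 1 1 1 1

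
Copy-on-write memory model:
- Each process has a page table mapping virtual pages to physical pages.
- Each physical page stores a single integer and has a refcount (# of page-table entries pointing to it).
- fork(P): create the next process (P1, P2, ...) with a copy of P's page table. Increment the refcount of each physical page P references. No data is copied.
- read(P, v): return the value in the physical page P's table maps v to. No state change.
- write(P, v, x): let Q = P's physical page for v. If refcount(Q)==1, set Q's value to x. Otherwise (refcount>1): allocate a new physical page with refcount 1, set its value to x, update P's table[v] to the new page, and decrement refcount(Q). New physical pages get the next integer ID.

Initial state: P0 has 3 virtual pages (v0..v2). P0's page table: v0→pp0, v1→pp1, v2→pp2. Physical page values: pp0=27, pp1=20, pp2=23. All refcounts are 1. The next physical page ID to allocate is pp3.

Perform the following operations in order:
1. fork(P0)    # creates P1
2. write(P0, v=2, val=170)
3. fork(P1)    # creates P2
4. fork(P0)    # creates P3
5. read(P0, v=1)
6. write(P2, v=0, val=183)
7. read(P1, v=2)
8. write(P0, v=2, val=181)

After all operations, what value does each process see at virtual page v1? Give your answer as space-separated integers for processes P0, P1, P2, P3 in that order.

Answer: 20 20 20 20

Derivation:
Op 1: fork(P0) -> P1. 3 ppages; refcounts: pp0:2 pp1:2 pp2:2
Op 2: write(P0, v2, 170). refcount(pp2)=2>1 -> COPY to pp3. 4 ppages; refcounts: pp0:2 pp1:2 pp2:1 pp3:1
Op 3: fork(P1) -> P2. 4 ppages; refcounts: pp0:3 pp1:3 pp2:2 pp3:1
Op 4: fork(P0) -> P3. 4 ppages; refcounts: pp0:4 pp1:4 pp2:2 pp3:2
Op 5: read(P0, v1) -> 20. No state change.
Op 6: write(P2, v0, 183). refcount(pp0)=4>1 -> COPY to pp4. 5 ppages; refcounts: pp0:3 pp1:4 pp2:2 pp3:2 pp4:1
Op 7: read(P1, v2) -> 23. No state change.
Op 8: write(P0, v2, 181). refcount(pp3)=2>1 -> COPY to pp5. 6 ppages; refcounts: pp0:3 pp1:4 pp2:2 pp3:1 pp4:1 pp5:1
P0: v1 -> pp1 = 20
P1: v1 -> pp1 = 20
P2: v1 -> pp1 = 20
P3: v1 -> pp1 = 20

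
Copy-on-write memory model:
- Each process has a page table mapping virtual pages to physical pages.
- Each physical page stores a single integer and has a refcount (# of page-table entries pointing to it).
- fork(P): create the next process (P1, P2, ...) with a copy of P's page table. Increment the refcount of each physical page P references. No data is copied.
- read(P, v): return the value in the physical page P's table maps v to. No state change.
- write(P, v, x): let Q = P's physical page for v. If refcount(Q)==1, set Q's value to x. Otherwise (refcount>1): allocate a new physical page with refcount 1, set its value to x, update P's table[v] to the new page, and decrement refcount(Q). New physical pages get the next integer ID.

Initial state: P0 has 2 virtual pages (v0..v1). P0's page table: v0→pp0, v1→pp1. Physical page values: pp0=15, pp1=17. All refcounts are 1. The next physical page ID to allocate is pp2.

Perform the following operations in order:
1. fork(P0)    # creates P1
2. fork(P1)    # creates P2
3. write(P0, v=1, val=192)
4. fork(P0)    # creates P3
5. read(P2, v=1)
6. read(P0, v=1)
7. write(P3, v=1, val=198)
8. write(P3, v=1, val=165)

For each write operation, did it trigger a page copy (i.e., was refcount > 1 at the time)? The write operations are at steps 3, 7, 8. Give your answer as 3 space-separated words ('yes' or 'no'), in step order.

Op 1: fork(P0) -> P1. 2 ppages; refcounts: pp0:2 pp1:2
Op 2: fork(P1) -> P2. 2 ppages; refcounts: pp0:3 pp1:3
Op 3: write(P0, v1, 192). refcount(pp1)=3>1 -> COPY to pp2. 3 ppages; refcounts: pp0:3 pp1:2 pp2:1
Op 4: fork(P0) -> P3. 3 ppages; refcounts: pp0:4 pp1:2 pp2:2
Op 5: read(P2, v1) -> 17. No state change.
Op 6: read(P0, v1) -> 192. No state change.
Op 7: write(P3, v1, 198). refcount(pp2)=2>1 -> COPY to pp3. 4 ppages; refcounts: pp0:4 pp1:2 pp2:1 pp3:1
Op 8: write(P3, v1, 165). refcount(pp3)=1 -> write in place. 4 ppages; refcounts: pp0:4 pp1:2 pp2:1 pp3:1

yes yes no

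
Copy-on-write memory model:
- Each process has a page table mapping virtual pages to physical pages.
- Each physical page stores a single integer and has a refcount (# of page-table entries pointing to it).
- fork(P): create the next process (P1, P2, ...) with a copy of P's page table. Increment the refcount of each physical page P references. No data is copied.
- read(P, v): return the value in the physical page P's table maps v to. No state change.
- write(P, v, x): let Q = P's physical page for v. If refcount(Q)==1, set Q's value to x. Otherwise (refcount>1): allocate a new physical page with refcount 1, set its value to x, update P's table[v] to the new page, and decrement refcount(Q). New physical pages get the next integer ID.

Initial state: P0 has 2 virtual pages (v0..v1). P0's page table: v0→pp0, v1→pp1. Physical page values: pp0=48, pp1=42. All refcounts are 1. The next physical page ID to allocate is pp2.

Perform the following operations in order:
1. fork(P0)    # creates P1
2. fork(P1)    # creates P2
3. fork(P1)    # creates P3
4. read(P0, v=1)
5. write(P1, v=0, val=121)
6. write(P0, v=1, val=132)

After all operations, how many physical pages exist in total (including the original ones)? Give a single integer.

Answer: 4

Derivation:
Op 1: fork(P0) -> P1. 2 ppages; refcounts: pp0:2 pp1:2
Op 2: fork(P1) -> P2. 2 ppages; refcounts: pp0:3 pp1:3
Op 3: fork(P1) -> P3. 2 ppages; refcounts: pp0:4 pp1:4
Op 4: read(P0, v1) -> 42. No state change.
Op 5: write(P1, v0, 121). refcount(pp0)=4>1 -> COPY to pp2. 3 ppages; refcounts: pp0:3 pp1:4 pp2:1
Op 6: write(P0, v1, 132). refcount(pp1)=4>1 -> COPY to pp3. 4 ppages; refcounts: pp0:3 pp1:3 pp2:1 pp3:1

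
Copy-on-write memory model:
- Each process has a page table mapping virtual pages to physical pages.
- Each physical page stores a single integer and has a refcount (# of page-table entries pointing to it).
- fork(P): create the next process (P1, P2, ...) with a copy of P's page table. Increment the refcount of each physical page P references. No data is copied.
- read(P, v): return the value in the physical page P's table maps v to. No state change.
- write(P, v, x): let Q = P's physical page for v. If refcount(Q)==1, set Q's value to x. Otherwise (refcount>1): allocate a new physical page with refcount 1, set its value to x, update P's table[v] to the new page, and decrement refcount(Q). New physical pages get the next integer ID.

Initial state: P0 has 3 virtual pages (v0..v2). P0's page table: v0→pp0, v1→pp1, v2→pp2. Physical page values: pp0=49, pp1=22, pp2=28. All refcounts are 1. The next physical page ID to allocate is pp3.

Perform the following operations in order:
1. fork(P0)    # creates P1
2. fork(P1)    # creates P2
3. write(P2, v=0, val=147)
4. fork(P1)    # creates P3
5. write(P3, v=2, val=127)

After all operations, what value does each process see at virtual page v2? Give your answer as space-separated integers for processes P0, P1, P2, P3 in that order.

Answer: 28 28 28 127

Derivation:
Op 1: fork(P0) -> P1. 3 ppages; refcounts: pp0:2 pp1:2 pp2:2
Op 2: fork(P1) -> P2. 3 ppages; refcounts: pp0:3 pp1:3 pp2:3
Op 3: write(P2, v0, 147). refcount(pp0)=3>1 -> COPY to pp3. 4 ppages; refcounts: pp0:2 pp1:3 pp2:3 pp3:1
Op 4: fork(P1) -> P3. 4 ppages; refcounts: pp0:3 pp1:4 pp2:4 pp3:1
Op 5: write(P3, v2, 127). refcount(pp2)=4>1 -> COPY to pp4. 5 ppages; refcounts: pp0:3 pp1:4 pp2:3 pp3:1 pp4:1
P0: v2 -> pp2 = 28
P1: v2 -> pp2 = 28
P2: v2 -> pp2 = 28
P3: v2 -> pp4 = 127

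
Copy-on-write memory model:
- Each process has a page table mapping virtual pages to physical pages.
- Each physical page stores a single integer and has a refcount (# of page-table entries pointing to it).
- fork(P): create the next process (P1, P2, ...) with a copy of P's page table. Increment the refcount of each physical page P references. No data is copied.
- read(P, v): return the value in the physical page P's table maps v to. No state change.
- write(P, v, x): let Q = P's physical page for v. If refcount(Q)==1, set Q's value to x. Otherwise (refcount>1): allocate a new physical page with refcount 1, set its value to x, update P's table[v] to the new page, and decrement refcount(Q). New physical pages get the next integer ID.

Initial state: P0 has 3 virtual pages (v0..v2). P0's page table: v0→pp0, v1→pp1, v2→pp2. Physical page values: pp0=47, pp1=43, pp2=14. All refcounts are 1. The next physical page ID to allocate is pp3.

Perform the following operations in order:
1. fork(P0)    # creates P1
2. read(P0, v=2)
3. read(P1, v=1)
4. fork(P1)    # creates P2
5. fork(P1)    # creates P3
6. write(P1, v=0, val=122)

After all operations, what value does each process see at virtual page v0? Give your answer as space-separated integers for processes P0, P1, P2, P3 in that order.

Answer: 47 122 47 47

Derivation:
Op 1: fork(P0) -> P1. 3 ppages; refcounts: pp0:2 pp1:2 pp2:2
Op 2: read(P0, v2) -> 14. No state change.
Op 3: read(P1, v1) -> 43. No state change.
Op 4: fork(P1) -> P2. 3 ppages; refcounts: pp0:3 pp1:3 pp2:3
Op 5: fork(P1) -> P3. 3 ppages; refcounts: pp0:4 pp1:4 pp2:4
Op 6: write(P1, v0, 122). refcount(pp0)=4>1 -> COPY to pp3. 4 ppages; refcounts: pp0:3 pp1:4 pp2:4 pp3:1
P0: v0 -> pp0 = 47
P1: v0 -> pp3 = 122
P2: v0 -> pp0 = 47
P3: v0 -> pp0 = 47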